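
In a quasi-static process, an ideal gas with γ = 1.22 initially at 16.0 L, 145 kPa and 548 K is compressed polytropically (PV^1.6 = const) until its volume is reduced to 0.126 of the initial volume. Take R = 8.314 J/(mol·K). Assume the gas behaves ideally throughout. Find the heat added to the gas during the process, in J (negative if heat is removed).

n = P₁V₁/(RT₁) = 145×16.0/(8.314×548) = 0.509 mol.
Polytropic n=1.6: T₂ = T₁(V₁/V₂)^(n−1) = 548×(7.94)^0.60 = 1900 K; P₂ = P₁(V₁/V₂)^n = 3990 kPa.
W = (P₁V₁−P₂V₂)/(n−1) = (145×16.0−3990×2.02)/0.60 = -9530 J.
ΔU = nCvΔT = 0.509×37.8×(1900−548) = 26000 J.
Q = ΔU + W = 16500 J.

16500 J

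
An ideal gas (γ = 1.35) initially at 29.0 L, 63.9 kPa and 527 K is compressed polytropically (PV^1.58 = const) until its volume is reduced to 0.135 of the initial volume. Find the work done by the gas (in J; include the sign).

-7010 J

n = P₁V₁/(RT₁) = 63.9×29.0/(8.314×527) = 0.423 mol.
Polytropic n=1.58: T₂ = T₁(V₁/V₂)^(n−1) = 527×(7.41)^0.58 = 1680 K; P₂ = P₁(V₁/V₂)^n = 1510 kPa.
W = (P₁V₁−P₂V₂)/(n−1) = (63.9×29.0−1510×3.92)/0.58 = -7010 J.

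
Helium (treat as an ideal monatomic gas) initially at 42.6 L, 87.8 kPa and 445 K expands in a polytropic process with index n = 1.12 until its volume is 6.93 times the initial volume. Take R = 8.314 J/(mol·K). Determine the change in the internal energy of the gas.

-1160 J

n = P₁V₁/(RT₁) = 87.8×42.6/(8.314×445) = 1.01 mol.
Polytropic n=1.12: T₂ = T₁(V₁/V₂)^(n−1) = 445×(0.144)^0.12 = 353 K; P₂ = P₁(V₁/V₂)^n = 10.0 kPa.
For an ideal gas ΔU = nCvΔT with Cv = (3/2)R = 12.5 J/(mol·K).
ΔU = 1.01×12.5×(353−445) = -1160 J.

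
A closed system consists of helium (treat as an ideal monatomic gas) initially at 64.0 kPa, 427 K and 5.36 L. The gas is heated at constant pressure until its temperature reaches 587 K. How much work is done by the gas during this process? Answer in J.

n = P₁V₁/(RT₁) = 64.0×5.36/(8.314×427) = 0.0966 mol.
Isobaric: P stays 64.0 kPa; V/T = const ⇒ T₂ = 587 K, V₂ = 7.37 L.
W = PΔV = 64.0×(7.37−5.36) kPa·L = 129 J.

129 J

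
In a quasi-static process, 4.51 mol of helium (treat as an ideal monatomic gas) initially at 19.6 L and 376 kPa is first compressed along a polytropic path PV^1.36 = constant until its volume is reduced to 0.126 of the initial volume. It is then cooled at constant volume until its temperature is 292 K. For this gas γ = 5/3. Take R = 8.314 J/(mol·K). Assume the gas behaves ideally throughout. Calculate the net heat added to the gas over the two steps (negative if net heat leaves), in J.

-17300 J

T₁ = P₁V₁/(nR) = 376×19.6/(4.51×8.314) = 197 K.
Step 1 — Polytropic n=1.36: T₂ = T₁(V₁/V₂)^(n−1) = 197×(7.94)^0.36 = 414 K; P₂ = P₁(V₁/V₂)^n = 6290 kPa.
W = (P₁V₁−P₂V₂)/(n−1) = (376×19.6−6290×2.47)/0.36 = -22700 J.
ΔU = nCvΔT = 4.51×12.5×(414−197) = 12200 J.
Q = ΔU + W = -10400 J.
State after step 1: P = 6290 kPa, V = 2.47 L, T = 414 K.
Step 2 — Isochoric: V stays 2.47 L; P/T = const ⇒ T₂ = 292 K, P₂ = 4430 kPa.
W = 0 (no volume change).
ΔU = nCvΔT = 4.51×12.5×(292−414) = -6880 J.
Q = ΔU = -6880 J.
Net over both steps: W = -22700 J, Q = -17300 J, ΔU = 5370 J.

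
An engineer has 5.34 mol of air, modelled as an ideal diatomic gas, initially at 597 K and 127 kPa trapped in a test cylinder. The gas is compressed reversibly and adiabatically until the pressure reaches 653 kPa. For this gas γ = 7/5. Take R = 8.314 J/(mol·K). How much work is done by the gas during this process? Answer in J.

-39500 J

V₁ = nRT₁/P₁ = 5.34×8.314×597/127 = 209 L.
Adiabatic: T₂/T₁ = (P₂/P₁)^((γ−1)/γ) ⇒ T₂ = 597×(5.14)^0.286 = 953 K; V₂ = 64.8 L.
ΔU = nCvΔT = 5.34×20.8×(953−597) = 39500 J.
Q = 0 for an adiabatic process, so W = −ΔU = -39500 J.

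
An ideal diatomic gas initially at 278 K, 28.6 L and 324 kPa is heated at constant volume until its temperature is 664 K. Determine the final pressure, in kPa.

Isochoric: V stays 28.6 L; P/T = const ⇒ T₂ = 664 K, P₂ = 774 kPa.

774 kPa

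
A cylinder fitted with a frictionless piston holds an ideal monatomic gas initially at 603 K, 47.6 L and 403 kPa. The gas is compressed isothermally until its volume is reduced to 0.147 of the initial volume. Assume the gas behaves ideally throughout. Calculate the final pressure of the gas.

2740 kPa

Isothermal: T stays 603 K; PV = const ⇒ V₂ = 7.00 L, P₂ = 2740 kPa.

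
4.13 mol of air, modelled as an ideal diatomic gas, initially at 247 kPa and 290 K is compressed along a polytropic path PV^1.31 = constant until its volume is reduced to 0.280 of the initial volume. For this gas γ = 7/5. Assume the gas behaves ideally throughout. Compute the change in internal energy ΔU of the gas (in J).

V₁ = nRT₁/P₁ = 4.13×8.314×290/247 = 40.3 L.
Polytropic n=1.31: T₂ = T₁(V₁/V₂)^(n−1) = 290×(3.57)^0.31 = 430 K; P₂ = P₁(V₁/V₂)^n = 1310 kPa.
For an ideal gas ΔU = nCvΔT with Cv = (5/2)R = 20.8 J/(mol·K).
ΔU = 4.13×20.8×(430−290) = 12000 J.

12000 J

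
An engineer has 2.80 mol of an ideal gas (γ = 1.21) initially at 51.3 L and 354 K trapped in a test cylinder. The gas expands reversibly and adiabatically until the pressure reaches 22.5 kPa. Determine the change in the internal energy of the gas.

-11300 J

P₁ = nRT₁/V₁ = 2.80×8.314×354/51.3 = 161 kPa.
Adiabatic: T₂/T₁ = (P₂/P₁)^((γ−1)/γ) ⇒ T₂ = 354×(0.140)^0.174 = 252 K; V₂ = 260 L.
For an ideal gas ΔU = nCvΔT with Cv = R/(γ−1) = 39.6 J/(mol·K).
ΔU = 2.80×39.6×(252−354) = -11300 J.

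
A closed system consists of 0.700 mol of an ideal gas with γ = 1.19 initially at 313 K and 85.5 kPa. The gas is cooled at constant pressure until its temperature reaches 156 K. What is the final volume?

V₁ = nRT₁/P₁ = 0.700×8.314×313/85.5 = 21.3 L.
Isobaric: P stays 85.5 kPa; V/T = const ⇒ T₂ = 156 K, V₂ = 10.6 L.

10.6 L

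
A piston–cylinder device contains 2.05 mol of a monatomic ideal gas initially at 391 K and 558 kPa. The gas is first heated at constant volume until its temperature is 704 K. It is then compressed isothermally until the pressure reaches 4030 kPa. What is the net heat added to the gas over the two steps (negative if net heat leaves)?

-8670 J

V₁ = nRT₁/P₁ = 2.05×8.314×391/558 = 11.9 L.
Step 1 — Isochoric: V stays 11.9 L; P/T = const ⇒ T₂ = 704 K, P₂ = 1000 kPa.
W = 0 (no volume change).
ΔU = nCvΔT = 2.05×12.5×(704−391) = 8000 J.
Q = ΔU = 8000 J.
State after step 1: P = 1000 kPa, V = 11.9 L, T = 704 K.
Step 2 — Isothermal: T stays 704 K; PV = const ⇒ V₂ = 2.98 L, P₂ = 4030 kPa.
ΔU = 0 (ideal gas, T constant).
W = nRT ln(V₂/V₁) = 2.05×8.314×704×ln(0.249) = -16700 J.
Q = ΔU + W = -16700 J.
Net over both steps: W = -16700 J, Q = -8670 J, ΔU = 8000 J.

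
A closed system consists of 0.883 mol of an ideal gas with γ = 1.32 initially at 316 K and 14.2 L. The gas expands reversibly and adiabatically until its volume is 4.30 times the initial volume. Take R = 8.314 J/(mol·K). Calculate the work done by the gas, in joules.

P₁ = nRT₁/V₁ = 0.883×8.314×316/14.2 = 163 kPa.
Adiabatic: TV^(γ−1) = const ⇒ T₂ = 316×(0.233)^0.320 = 198 K; PV^γ = const ⇒ P₂ = 23.8 kPa.
ΔU = nCvΔT = 0.883×26.0×(198−316) = -2700 J.
Q = 0 for an adiabatic process, so W = −ΔU = 2700 J.

2700 J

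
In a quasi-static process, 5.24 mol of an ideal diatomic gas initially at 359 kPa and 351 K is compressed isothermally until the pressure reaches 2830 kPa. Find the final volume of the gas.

5.40 L

V₁ = nRT₁/P₁ = 5.24×8.314×351/359 = 42.6 L.
Isothermal: T stays 351 K; PV = const ⇒ V₂ = 5.40 L, P₂ = 2830 kPa.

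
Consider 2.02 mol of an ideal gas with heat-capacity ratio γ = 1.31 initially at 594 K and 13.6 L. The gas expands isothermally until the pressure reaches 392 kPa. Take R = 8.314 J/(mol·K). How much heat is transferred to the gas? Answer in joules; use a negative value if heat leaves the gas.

6250 J

P₁ = nRT₁/V₁ = 2.02×8.314×594/13.6 = 734 kPa.
Isothermal: T stays 594 K; PV = const ⇒ V₂ = 25.4 L, P₂ = 392 kPa.
ΔU = 0 (ideal gas, T constant).
W = nRT ln(V₂/V₁) = 2.02×8.314×594×ln(1.87) = 6250 J.
Q = ΔU + W = 6250 J.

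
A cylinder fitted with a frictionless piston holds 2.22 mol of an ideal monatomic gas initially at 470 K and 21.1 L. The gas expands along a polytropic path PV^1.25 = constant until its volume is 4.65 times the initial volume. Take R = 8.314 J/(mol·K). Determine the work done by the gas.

11100 J

P₁ = nRT₁/V₁ = 2.22×8.314×470/21.1 = 411 kPa.
Polytropic n=1.25: T₂ = T₁(V₁/V₂)^(n−1) = 470×(0.215)^0.25 = 320 K; P₂ = P₁(V₁/V₂)^n = 60.2 kPa.
W = (P₁V₁−P₂V₂)/(n−1) = (411×21.1−60.2×98.1)/0.25 = 11100 J.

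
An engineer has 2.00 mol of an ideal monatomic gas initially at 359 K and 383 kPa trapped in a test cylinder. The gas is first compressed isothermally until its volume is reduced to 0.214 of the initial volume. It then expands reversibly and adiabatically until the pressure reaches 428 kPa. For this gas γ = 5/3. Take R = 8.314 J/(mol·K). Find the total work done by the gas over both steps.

-5300 J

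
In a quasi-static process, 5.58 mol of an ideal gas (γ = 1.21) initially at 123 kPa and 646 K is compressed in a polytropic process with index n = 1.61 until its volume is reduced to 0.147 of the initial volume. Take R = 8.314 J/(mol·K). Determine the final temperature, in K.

2080 K

V₁ = nRT₁/P₁ = 5.58×8.314×646/123 = 244 L.
Polytropic n=1.61: T₂ = T₁(V₁/V₂)^(n−1) = 646×(6.80)^0.61 = 2080 K; P₂ = P₁(V₁/V₂)^n = 2690 kPa.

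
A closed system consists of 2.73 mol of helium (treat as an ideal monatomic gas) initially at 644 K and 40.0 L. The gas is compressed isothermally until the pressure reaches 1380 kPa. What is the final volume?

10.6 L

P₁ = nRT₁/V₁ = 2.73×8.314×644/40.0 = 365 kPa.
Isothermal: T stays 644 K; PV = const ⇒ V₂ = 10.6 L, P₂ = 1380 kPa.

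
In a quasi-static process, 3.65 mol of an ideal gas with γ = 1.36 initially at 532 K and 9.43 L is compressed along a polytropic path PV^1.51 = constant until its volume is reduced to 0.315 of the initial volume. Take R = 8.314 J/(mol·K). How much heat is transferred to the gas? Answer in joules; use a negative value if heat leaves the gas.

P₁ = nRT₁/V₁ = 3.65×8.314×532/9.43 = 1710 kPa.
Polytropic n=1.51: T₂ = T₁(V₁/V₂)^(n−1) = 532×(3.17)^0.51 = 959 K; P₂ = P₁(V₁/V₂)^n = 9800 kPa.
W = (P₁V₁−P₂V₂)/(n−1) = (1710×9.43−9800×2.97)/0.51 = -25400 J.
ΔU = nCvΔT = 3.65×23.1×(959−532) = 36000 J.
Q = ΔU + W = 10600 J.

10600 J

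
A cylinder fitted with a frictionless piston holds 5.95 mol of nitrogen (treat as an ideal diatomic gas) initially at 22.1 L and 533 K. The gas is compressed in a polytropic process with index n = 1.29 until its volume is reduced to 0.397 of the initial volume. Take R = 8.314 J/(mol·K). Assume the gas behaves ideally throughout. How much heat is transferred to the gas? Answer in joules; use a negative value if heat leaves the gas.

P₁ = nRT₁/V₁ = 5.95×8.314×533/22.1 = 1190 kPa.
Polytropic n=1.29: T₂ = T₁(V₁/V₂)^(n−1) = 533×(2.52)^0.29 = 697 K; P₂ = P₁(V₁/V₂)^n = 3930 kPa.
W = (P₁V₁−P₂V₂)/(n−1) = (1190×22.1−3930×8.77)/0.29 = -27900 J.
ΔU = nCvΔT = 5.95×20.8×(697−533) = 20300 J.
Q = ΔU + W = -7680 J.

-7680 J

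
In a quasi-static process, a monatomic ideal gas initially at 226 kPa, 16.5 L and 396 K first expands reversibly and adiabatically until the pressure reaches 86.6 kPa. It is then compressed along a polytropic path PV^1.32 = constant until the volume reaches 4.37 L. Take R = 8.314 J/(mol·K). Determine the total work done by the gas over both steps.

-4880 J

n = P₁V₁/(RT₁) = 226×16.5/(8.314×396) = 1.13 mol.
Step 1 — Adiabatic: T₂/T₁ = (P₂/P₁)^((γ−1)/γ) ⇒ T₂ = 396×(0.383)^0.400 = 270 K; V₂ = 29.3 L.
ΔU = nCvΔT = 1.13×12.5×(270−396) = -1780 J.
Q = 0 for an adiabatic process, so W = −ΔU = 1780 J.
State after step 1: P = 86.6 kPa, V = 29.3 L, T = 270 K.
Step 2 — Polytropic n=1.32: T₂ = T₁(V₁/V₂)^(n−1) = 270×(6.71)^0.32 = 496 K; P₂ = P₁(V₁/V₂)^n = 1070 kPa.
W = (P₁V₁−P₂V₂)/(n−1) = (86.6×29.3−1070×4.37)/0.32 = -6660 J.
ΔU = nCvΔT = 1.13×12.5×(496−270) = 3200 J.
Q = ΔU + W = -3460 J.
Net over both steps: W = -4880 J, Q = -3460 J, ΔU = 1420 J.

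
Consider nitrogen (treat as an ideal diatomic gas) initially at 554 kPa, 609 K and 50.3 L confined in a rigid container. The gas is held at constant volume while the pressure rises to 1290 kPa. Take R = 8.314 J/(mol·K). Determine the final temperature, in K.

Isochoric: V stays 50.3 L; P/T = const ⇒ T₂ = 1420 K, P₂ = 1290 kPa.

1420 K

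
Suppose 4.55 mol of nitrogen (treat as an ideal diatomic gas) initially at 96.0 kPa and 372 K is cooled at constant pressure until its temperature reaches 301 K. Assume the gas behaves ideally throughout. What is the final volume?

119 L

V₁ = nRT₁/P₁ = 4.55×8.314×372/96.0 = 147 L.
Isobaric: P stays 96.0 kPa; V/T = const ⇒ T₂ = 301 K, V₂ = 119 L.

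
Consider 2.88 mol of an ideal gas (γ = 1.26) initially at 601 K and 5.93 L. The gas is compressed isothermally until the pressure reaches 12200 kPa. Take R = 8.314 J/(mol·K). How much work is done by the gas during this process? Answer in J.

-23200 J

P₁ = nRT₁/V₁ = 2.88×8.314×601/5.93 = 2430 kPa.
Isothermal: T stays 601 K; PV = const ⇒ V₂ = 1.18 L, P₂ = 12200 kPa.
W = nRT ln(V₂/V₁) = 2.88×8.314×601×ln(0.199) = -23200 J.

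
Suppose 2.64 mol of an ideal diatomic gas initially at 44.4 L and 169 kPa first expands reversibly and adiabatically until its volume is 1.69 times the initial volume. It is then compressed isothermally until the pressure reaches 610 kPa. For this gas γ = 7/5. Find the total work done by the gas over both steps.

T₁ = P₁V₁/(nR) = 169×44.4/(2.64×8.314) = 342 K.
Step 1 — Adiabatic: TV^(γ−1) = const ⇒ T₂ = 342×(0.592)^0.400 = 277 K; PV^γ = const ⇒ P₂ = 81.1 kPa.
ΔU = nCvΔT = 2.64×20.8×(277−342) = -3550 J.
Q = 0 for an adiabatic process, so W = −ΔU = 3550 J.
State after step 1: P = 81.1 kPa, V = 75.0 L, T = 277 K.
Step 2 — Isothermal: T stays 277 K; PV = const ⇒ V₂ = 9.97 L, P₂ = 610 kPa.
ΔU = 0 (ideal gas, T constant).
W = nRT ln(V₂/V₁) = 2.64×8.314×277×ln(0.133) = -12300 J.
Q = ΔU + W = -12300 J.
Net over both steps: W = -8720 J, Q = -12300 J, ΔU = -3550 J.

-8720 J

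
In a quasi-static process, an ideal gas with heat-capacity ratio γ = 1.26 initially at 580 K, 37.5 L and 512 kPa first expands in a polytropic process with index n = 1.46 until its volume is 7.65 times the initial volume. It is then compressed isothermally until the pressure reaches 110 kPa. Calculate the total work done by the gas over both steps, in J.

n = P₁V₁/(RT₁) = 512×37.5/(8.314×580) = 3.98 mol.
Step 1 — Polytropic n=1.46: T₂ = T₁(V₁/V₂)^(n−1) = 580×(0.131)^0.46 = 227 K; P₂ = P₁(V₁/V₂)^n = 26.2 kPa.
W = (P₁V₁−P₂V₂)/(n−1) = (512×37.5−26.2×287)/0.46 = 25400 J.
ΔU = nCvΔT = 3.98×32.0×(227−580) = -44900 J.
Q = ΔU + W = -19500 J.
State after step 1: P = 26.2 kPa, V = 287 L, T = 227 K.
Step 2 — Isothermal: T stays 227 K; PV = const ⇒ V₂ = 68.5 L, P₂ = 110 kPa.
ΔU = 0 (ideal gas, T constant).
W = nRT ln(V₂/V₁) = 3.98×8.314×227×ln(0.239) = -10800 J.
Q = ΔU + W = -10800 J.
Net over both steps: W = 14600 J, Q = -30300 J, ΔU = -44900 J.

14600 J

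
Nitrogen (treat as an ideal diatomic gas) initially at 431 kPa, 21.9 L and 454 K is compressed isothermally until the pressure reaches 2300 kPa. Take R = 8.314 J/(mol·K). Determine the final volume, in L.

Isothermal: T stays 454 K; PV = const ⇒ V₂ = 4.10 L, P₂ = 2300 kPa.

4.10 L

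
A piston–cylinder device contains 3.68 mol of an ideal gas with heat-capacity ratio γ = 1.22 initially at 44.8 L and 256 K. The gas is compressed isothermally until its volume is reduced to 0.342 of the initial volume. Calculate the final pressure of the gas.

511 kPa

P₁ = nRT₁/V₁ = 3.68×8.314×256/44.8 = 175 kPa.
Isothermal: T stays 256 K; PV = const ⇒ V₂ = 15.3 L, P₂ = 511 kPa.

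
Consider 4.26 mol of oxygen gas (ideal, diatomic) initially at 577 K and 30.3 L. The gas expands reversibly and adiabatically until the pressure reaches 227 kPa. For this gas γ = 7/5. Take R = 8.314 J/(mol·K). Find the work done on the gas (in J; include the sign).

P₁ = nRT₁/V₁ = 4.26×8.314×577/30.3 = 674 kPa.
Adiabatic: T₂/T₁ = (P₂/P₁)^((γ−1)/γ) ⇒ T₂ = 577×(0.337)^0.286 = 423 K; V₂ = 66.0 L.
ΔU = nCvΔT = 4.26×20.8×(423−577) = -13700 J.
Q = 0 for an adiabatic process, so W = −ΔU = 13700 J.
Work done on the gas = −W_by = -13700 J.

-13700 J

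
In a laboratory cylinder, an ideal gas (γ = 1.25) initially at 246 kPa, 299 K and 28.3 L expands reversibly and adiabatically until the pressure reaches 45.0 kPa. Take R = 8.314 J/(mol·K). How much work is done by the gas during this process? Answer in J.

8020 J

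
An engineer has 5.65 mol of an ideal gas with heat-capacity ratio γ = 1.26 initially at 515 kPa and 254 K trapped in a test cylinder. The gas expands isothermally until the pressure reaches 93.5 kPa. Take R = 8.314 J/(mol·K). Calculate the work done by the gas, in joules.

V₁ = nRT₁/P₁ = 5.65×8.314×254/515 = 23.2 L.
Isothermal: T stays 254 K; PV = const ⇒ V₂ = 128 L, P₂ = 93.5 kPa.
W = nRT ln(V₂/V₁) = 5.65×8.314×254×ln(5.51) = 20400 J.

20400 J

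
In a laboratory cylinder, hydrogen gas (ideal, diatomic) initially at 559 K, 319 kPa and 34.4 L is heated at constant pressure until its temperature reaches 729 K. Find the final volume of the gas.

Isobaric: P stays 319 kPa; V/T = const ⇒ T₂ = 729 K, V₂ = 44.9 L.

44.9 L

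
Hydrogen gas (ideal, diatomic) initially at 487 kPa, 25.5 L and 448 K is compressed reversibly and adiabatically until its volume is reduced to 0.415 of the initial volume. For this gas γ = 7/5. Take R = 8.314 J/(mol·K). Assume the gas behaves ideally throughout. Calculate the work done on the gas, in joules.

13100 J

n = P₁V₁/(RT₁) = 487×25.5/(8.314×448) = 3.33 mol.
Adiabatic: TV^(γ−1) = const ⇒ T₂ = 448×(2.41)^0.400 = 637 K; PV^γ = const ⇒ P₂ = 1670 kPa.
ΔU = nCvΔT = 3.33×20.8×(637−448) = 13100 J.
Q = 0 for an adiabatic process, so W = −ΔU = -13100 J.
Work done on the gas = −W_by = 13100 J.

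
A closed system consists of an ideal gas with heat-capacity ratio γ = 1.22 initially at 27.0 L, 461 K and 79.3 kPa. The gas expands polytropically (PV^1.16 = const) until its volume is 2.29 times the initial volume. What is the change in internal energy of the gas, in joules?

n = P₁V₁/(RT₁) = 79.3×27.0/(8.314×461) = 0.559 mol.
Polytropic n=1.16: T₂ = T₁(V₁/V₂)^(n−1) = 461×(0.437)^0.16 = 404 K; P₂ = P₁(V₁/V₂)^n = 30.3 kPa.
For an ideal gas ΔU = nCvΔT with Cv = R/(γ−1) = 37.8 J/(mol·K).
ΔU = 0.559×37.8×(404−461) = -1210 J.

-1210 J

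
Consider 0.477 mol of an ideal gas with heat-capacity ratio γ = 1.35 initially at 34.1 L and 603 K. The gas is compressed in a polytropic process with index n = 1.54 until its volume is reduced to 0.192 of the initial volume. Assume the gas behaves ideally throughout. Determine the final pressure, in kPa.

890 kPa

P₁ = nRT₁/V₁ = 0.477×8.314×603/34.1 = 70.1 kPa.
Polytropic n=1.54: T₂ = T₁(V₁/V₂)^(n−1) = 603×(5.21)^0.54 = 1470 K; P₂ = P₁(V₁/V₂)^n = 890 kPa.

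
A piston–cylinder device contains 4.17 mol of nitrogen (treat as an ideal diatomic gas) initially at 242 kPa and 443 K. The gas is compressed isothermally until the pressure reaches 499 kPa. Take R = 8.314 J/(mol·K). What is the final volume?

V₁ = nRT₁/P₁ = 4.17×8.314×443/242 = 63.5 L.
Isothermal: T stays 443 K; PV = const ⇒ V₂ = 30.8 L, P₂ = 499 kPa.

30.8 L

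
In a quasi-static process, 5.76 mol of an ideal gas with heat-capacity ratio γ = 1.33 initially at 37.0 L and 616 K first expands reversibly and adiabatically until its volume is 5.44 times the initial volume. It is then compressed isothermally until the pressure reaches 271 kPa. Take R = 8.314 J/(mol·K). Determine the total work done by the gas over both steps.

18500 J

P₁ = nRT₁/V₁ = 5.76×8.314×616/37.0 = 797 kPa.
Step 1 — Adiabatic: TV^(γ−1) = const ⇒ T₂ = 616×(0.184)^0.330 = 352 K; PV^γ = const ⇒ P₂ = 83.8 kPa.
ΔU = nCvΔT = 5.76×25.2×(352−616) = -38300 J.
Q = 0 for an adiabatic process, so W = −ΔU = 38300 J.
State after step 1: P = 83.8 kPa, V = 201 L, T = 352 K.
Step 2 — Isothermal: T stays 352 K; PV = const ⇒ V₂ = 62.2 L, P₂ = 271 kPa.
ΔU = 0 (ideal gas, T constant).
W = nRT ln(V₂/V₁) = 5.76×8.314×352×ln(0.309) = -19800 J.
Q = ΔU + W = -19800 J.
Net over both steps: W = 18500 J, Q = -19800 J, ΔU = -38300 J.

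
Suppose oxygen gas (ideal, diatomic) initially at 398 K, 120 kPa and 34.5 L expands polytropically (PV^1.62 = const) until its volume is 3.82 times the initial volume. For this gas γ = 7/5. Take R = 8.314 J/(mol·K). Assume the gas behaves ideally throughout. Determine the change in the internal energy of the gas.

-5840 J

n = P₁V₁/(RT₁) = 120×34.5/(8.314×398) = 1.25 mol.
Polytropic n=1.62: T₂ = T₁(V₁/V₂)^(n−1) = 398×(0.262)^0.62 = 173 K; P₂ = P₁(V₁/V₂)^n = 13.7 kPa.
For an ideal gas ΔU = nCvΔT with Cv = (5/2)R = 20.8 J/(mol·K).
ΔU = 1.25×20.8×(173−398) = -5840 J.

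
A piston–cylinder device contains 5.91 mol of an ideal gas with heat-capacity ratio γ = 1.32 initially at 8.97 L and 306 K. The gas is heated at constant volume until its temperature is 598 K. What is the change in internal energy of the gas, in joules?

P₁ = nRT₁/V₁ = 5.91×8.314×306/8.97 = 1680 kPa.
Isochoric: V stays 8.97 L; P/T = const ⇒ T₂ = 598 K, P₂ = 3280 kPa.
For an ideal gas ΔU = nCvΔT with Cv = R/(γ−1) = 26.0 J/(mol·K).
ΔU = 5.91×26.0×(598−306) = 44800 J.

44800 J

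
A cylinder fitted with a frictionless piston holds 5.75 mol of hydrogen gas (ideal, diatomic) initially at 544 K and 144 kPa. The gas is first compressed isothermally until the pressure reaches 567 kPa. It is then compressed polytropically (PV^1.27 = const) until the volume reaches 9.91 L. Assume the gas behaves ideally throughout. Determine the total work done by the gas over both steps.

V₁ = nRT₁/P₁ = 5.75×8.314×544/144 = 181 L.
Step 1 — Isothermal: T stays 544 K; PV = const ⇒ V₂ = 45.9 L, P₂ = 567 kPa.
ΔU = 0 (ideal gas, T constant).
W = nRT ln(V₂/V₁) = 5.75×8.314×544×ln(0.254) = -35600 J.
Q = ΔU + W = -35600 J.
State after step 1: P = 567 kPa, V = 45.9 L, T = 544 K.
Step 2 — Polytropic n=1.27: T₂ = T₁(V₁/V₂)^(n−1) = 544×(4.63)^0.27 = 823 K; P₂ = P₁(V₁/V₂)^n = 3970 kPa.
W = (P₁V₁−P₂V₂)/(n−1) = (567×45.9−3970×9.91)/0.27 = -49400 J.
ΔU = nCvΔT = 5.75×20.8×(823−544) = 33300 J.
Q = ΔU + W = -16000 J.
Net over both steps: W = -85000 J, Q = -51700 J, ΔU = 33300 J.

-85000 J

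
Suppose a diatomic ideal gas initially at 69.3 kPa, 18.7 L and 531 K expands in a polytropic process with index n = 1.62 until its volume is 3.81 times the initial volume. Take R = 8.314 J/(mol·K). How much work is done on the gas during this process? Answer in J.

n = P₁V₁/(RT₁) = 69.3×18.7/(8.314×531) = 0.294 mol.
Polytropic n=1.62: T₂ = T₁(V₁/V₂)^(n−1) = 531×(0.262)^0.62 = 232 K; P₂ = P₁(V₁/V₂)^n = 7.94 kPa.
W = (P₁V₁−P₂V₂)/(n−1) = (69.3×18.7−7.94×71.2)/0.62 = 1180 J.
Work done on the gas = −W_by = -1180 J.

-1180 J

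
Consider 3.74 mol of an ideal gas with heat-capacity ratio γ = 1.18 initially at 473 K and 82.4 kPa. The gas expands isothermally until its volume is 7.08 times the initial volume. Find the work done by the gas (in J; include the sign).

28800 J

V₁ = nRT₁/P₁ = 3.74×8.314×473/82.4 = 178 L.
Isothermal: T stays 473 K; PV = const ⇒ V₂ = 1260 L, P₂ = 11.6 kPa.
W = nRT ln(V₂/V₁) = 3.74×8.314×473×ln(7.08) = 28800 J.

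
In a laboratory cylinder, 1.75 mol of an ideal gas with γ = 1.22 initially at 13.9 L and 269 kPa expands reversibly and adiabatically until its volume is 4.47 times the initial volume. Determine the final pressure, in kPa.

43.3 kPa

T₁ = P₁V₁/(nR) = 269×13.9/(1.75×8.314) = 257 K.
Adiabatic: TV^(γ−1) = const ⇒ T₂ = 257×(0.224)^0.220 = 185 K; PV^γ = const ⇒ P₂ = 43.3 kPa.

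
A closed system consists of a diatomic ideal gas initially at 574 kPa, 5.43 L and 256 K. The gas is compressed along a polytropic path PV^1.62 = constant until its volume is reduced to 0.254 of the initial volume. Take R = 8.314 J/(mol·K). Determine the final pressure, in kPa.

5290 kPa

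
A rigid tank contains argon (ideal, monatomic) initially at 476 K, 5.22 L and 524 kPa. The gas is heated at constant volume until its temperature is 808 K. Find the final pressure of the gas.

889 kPa

Isochoric: V stays 5.22 L; P/T = const ⇒ T₂ = 808 K, P₂ = 889 kPa.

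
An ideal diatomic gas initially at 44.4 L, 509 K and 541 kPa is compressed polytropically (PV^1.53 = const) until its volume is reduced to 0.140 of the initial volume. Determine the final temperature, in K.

Polytropic n=1.53: T₂ = T₁(V₁/V₂)^(n−1) = 509×(7.14)^0.53 = 1440 K; P₂ = P₁(V₁/V₂)^n = 11000 kPa.

1440 K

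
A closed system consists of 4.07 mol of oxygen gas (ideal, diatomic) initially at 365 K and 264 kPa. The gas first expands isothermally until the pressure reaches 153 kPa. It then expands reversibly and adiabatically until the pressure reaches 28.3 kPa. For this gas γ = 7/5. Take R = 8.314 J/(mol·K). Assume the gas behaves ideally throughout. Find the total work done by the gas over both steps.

V₁ = nRT₁/P₁ = 4.07×8.314×365/264 = 46.8 L.
Step 1 — Isothermal: T stays 365 K; PV = const ⇒ V₂ = 80.7 L, P₂ = 153 kPa.
ΔU = 0 (ideal gas, T constant).
W = nRT ln(V₂/V₁) = 4.07×8.314×365×ln(1.73) = 6740 J.
Q = ΔU + W = 6740 J.
State after step 1: P = 153 kPa, V = 80.7 L, T = 365 K.
Step 2 — Adiabatic: T₂/T₁ = (P₂/P₁)^((γ−1)/γ) ⇒ T₂ = 365×(0.185)^0.286 = 225 K; V₂ = 269 L.
ΔU = nCvΔT = 4.07×20.8×(225−365) = -11800 J.
Q = 0 for an adiabatic process, so W = −ΔU = 11800 J.
Net over both steps: W = 18500 J, Q = 6740 J, ΔU = -11800 J.

18500 J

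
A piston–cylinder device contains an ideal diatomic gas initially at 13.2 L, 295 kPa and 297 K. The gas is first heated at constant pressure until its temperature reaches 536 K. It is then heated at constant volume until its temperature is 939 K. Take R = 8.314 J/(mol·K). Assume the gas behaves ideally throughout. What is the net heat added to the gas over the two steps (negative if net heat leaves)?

n = P₁V₁/(RT₁) = 295×13.2/(8.314×297) = 1.58 mol.
Step 1 — Isobaric: P stays 295 kPa; V/T = const ⇒ T₂ = 536 K, V₂ = 23.8 L.
W = PΔV = 295×(23.8−13.2) kPa·L = 3130 J.
ΔU = nCvΔT = 1.58×20.8×(536−297) = 7830 J.
Q = ΔU + W = nCpΔT = 11000 J.
State after step 1: P = 295 kPa, V = 23.8 L, T = 536 K.
Step 2 — Isochoric: V stays 23.8 L; P/T = const ⇒ T₂ = 939 K, P₂ = 517 kPa.
W = 0 (no volume change).
ΔU = nCvΔT = 1.58×20.8×(939−536) = 13200 J.
Q = ΔU = 13200 J.
Net over both steps: W = 3130 J, Q = 24200 J, ΔU = 21000 J.

24200 J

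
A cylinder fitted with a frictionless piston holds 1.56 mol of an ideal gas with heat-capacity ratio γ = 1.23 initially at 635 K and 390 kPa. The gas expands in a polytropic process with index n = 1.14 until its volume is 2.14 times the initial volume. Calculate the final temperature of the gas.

571 K

V₁ = nRT₁/P₁ = 1.56×8.314×635/390 = 21.1 L.
Polytropic n=1.14: T₂ = T₁(V₁/V₂)^(n−1) = 635×(0.467)^0.14 = 571 K; P₂ = P₁(V₁/V₂)^n = 164 kPa.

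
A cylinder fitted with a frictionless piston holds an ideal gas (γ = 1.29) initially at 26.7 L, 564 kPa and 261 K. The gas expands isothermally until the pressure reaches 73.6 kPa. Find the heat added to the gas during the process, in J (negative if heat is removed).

n = P₁V₁/(RT₁) = 564×26.7/(8.314×261) = 6.94 mol.
Isothermal: T stays 261 K; PV = const ⇒ V₂ = 205 L, P₂ = 73.6 kPa.
ΔU = 0 (ideal gas, T constant).
W = nRT ln(V₂/V₁) = 6.94×8.314×261×ln(7.66) = 30700 J.
Q = ΔU + W = 30700 J.

30700 J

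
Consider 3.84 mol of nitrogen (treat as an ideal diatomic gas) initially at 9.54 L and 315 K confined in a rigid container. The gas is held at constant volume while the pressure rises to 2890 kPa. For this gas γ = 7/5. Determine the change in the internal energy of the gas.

P₁ = nRT₁/V₁ = 3.84×8.314×315/9.54 = 1050 kPa.
Isochoric: V stays 9.54 L; P/T = const ⇒ T₂ = 864 K, P₂ = 2890 kPa.
For an ideal gas ΔU = nCvΔT with Cv = (5/2)R = 20.8 J/(mol·K).
ΔU = 3.84×20.8×(864−315) = 43800 J.

43800 J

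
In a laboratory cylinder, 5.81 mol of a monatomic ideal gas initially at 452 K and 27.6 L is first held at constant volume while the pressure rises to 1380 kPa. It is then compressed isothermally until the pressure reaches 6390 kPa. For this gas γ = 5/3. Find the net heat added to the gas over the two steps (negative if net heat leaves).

P₁ = nRT₁/V₁ = 5.81×8.314×452/27.6 = 791 kPa.
Step 1 — Isochoric: V stays 27.6 L; P/T = const ⇒ T₂ = 789 K, P₂ = 1380 kPa.
W = 0 (no volume change).
ΔU = nCvΔT = 5.81×12.5×(789−452) = 24400 J.
Q = ΔU = 24400 J.
State after step 1: P = 1380 kPa, V = 27.6 L, T = 789 K.
Step 2 — Isothermal: T stays 789 K; PV = const ⇒ V₂ = 5.96 L, P₂ = 6390 kPa.
ΔU = 0 (ideal gas, T constant).
W = nRT ln(V₂/V₁) = 5.81×8.314×789×ln(0.216) = -58400 J.
Q = ΔU + W = -58400 J.
Net over both steps: W = -58400 J, Q = -34000 J, ΔU = 24400 J.

-34000 J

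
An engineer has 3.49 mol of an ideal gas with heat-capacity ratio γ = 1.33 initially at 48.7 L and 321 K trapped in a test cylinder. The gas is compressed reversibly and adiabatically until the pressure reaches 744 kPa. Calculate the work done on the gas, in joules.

P₁ = nRT₁/V₁ = 3.49×8.314×321/48.7 = 191 kPa.
Adiabatic: T₂/T₁ = (P₂/P₁)^((γ−1)/γ) ⇒ T₂ = 321×(3.89)^0.248 = 450 K; V₂ = 17.5 L.
ΔU = nCvΔT = 3.49×25.2×(450−321) = 11300 J.
Q = 0 for an adiabatic process, so W = −ΔU = -11300 J.
Work done on the gas = −W_by = 11300 J.

11300 J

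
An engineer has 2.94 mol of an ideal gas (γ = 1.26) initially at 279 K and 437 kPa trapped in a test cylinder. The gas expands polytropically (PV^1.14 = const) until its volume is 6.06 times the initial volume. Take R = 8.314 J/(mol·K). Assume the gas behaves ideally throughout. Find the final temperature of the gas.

V₁ = nRT₁/P₁ = 2.94×8.314×279/437 = 15.6 L.
Polytropic n=1.14: T₂ = T₁(V₁/V₂)^(n−1) = 279×(0.165)^0.14 = 217 K; P₂ = P₁(V₁/V₂)^n = 56.0 kPa.

217 K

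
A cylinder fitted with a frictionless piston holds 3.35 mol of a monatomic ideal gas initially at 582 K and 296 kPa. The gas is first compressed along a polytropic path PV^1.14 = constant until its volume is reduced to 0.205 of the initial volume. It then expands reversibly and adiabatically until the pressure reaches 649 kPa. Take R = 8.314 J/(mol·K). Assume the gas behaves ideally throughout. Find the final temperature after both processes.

V₁ = nRT₁/P₁ = 3.35×8.314×582/296 = 54.8 L.
Step 1 — Polytropic n=1.14: T₂ = T₁(V₁/V₂)^(n−1) = 582×(4.88)^0.14 = 727 K; P₂ = P₁(V₁/V₂)^n = 1800 kPa.
W = (P₁V₁−P₂V₂)/(n−1) = (296×54.8−1800×11.2)/0.14 = -28800 J.
ΔU = nCvΔT = 3.35×12.5×(727−582) = 6040 J.
Q = ΔU + W = -22700 J.
State after step 1: P = 1800 kPa, V = 11.2 L, T = 727 K.
Step 2 — Adiabatic: T₂/T₁ = (P₂/P₁)^((γ−1)/γ) ⇒ T₂ = 727×(0.360)^0.400 = 483 K; V₂ = 20.7 L.
ΔU = nCvΔT = 3.35×12.5×(483−727) = -10200 J.
Q = 0 for an adiabatic process, so W = −ΔU = 10200 J.
Net over both steps: W = -18600 J, Q = -22700 J, ΔU = -4140 J.

483 K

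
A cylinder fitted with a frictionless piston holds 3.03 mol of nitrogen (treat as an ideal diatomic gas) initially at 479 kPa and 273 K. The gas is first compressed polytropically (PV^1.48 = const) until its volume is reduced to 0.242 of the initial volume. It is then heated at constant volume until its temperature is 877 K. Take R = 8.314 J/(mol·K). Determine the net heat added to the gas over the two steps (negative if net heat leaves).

V₁ = nRT₁/P₁ = 3.03×8.314×273/479 = 14.4 L.
Step 1 — Polytropic n=1.48: T₂ = T₁(V₁/V₂)^(n−1) = 273×(4.13)^0.48 = 539 K; P₂ = P₁(V₁/V₂)^n = 3910 kPa.
W = (P₁V₁−P₂V₂)/(n−1) = (479×14.4−3910×3.47)/0.48 = -14000 J.
ΔU = nCvΔT = 3.03×20.8×(539−273) = 16800 J.
Q = ΔU + W = 2800 J.
State after step 1: P = 3910 kPa, V = 3.47 L, T = 539 K.
Step 2 — Isochoric: V stays 3.47 L; P/T = const ⇒ T₂ = 877 K, P₂ = 6360 kPa.
W = 0 (no volume change).
ΔU = nCvΔT = 3.03×20.8×(877−539) = 21300 J.
Q = ΔU = 21300 J.
Net over both steps: W = -14000 J, Q = 24100 J, ΔU = 38000 J.

24100 J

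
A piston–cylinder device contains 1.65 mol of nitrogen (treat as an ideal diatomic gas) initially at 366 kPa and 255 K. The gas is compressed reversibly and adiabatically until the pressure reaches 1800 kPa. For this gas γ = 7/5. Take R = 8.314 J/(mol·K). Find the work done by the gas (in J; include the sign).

-5040 J

V₁ = nRT₁/P₁ = 1.65×8.314×255/366 = 9.56 L.
Adiabatic: T₂/T₁ = (P₂/P₁)^((γ−1)/γ) ⇒ T₂ = 255×(4.92)^0.286 = 402 K; V₂ = 3.06 L.
ΔU = nCvΔT = 1.65×20.8×(402−255) = 5040 J.
Q = 0 for an adiabatic process, so W = −ΔU = -5040 J.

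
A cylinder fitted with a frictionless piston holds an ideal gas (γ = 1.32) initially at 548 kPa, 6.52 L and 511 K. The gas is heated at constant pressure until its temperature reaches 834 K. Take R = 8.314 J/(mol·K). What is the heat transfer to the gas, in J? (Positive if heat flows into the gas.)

9320 J

n = P₁V₁/(RT₁) = 548×6.52/(8.314×511) = 0.841 mol.
Isobaric: P stays 548 kPa; V/T = const ⇒ T₂ = 834 K, V₂ = 10.6 L.
W = PΔV = 548×(10.6−6.52) kPa·L = 2260 J.
ΔU = nCvΔT = 0.841×26.0×(834−511) = 7060 J.
Q = ΔU + W = nCpΔT = 9320 J.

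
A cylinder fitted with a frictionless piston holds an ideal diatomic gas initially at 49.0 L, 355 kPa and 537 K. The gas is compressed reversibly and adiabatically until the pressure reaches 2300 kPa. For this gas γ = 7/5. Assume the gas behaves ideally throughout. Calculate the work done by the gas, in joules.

-30700 J

n = P₁V₁/(RT₁) = 355×49.0/(8.314×537) = 3.90 mol.
Adiabatic: T₂/T₁ = (P₂/P₁)^((γ−1)/γ) ⇒ T₂ = 537×(6.48)^0.286 = 916 K; V₂ = 12.9 L.
ΔU = nCvΔT = 3.90×20.8×(916−537) = 30700 J.
Q = 0 for an adiabatic process, so W = −ΔU = -30700 J.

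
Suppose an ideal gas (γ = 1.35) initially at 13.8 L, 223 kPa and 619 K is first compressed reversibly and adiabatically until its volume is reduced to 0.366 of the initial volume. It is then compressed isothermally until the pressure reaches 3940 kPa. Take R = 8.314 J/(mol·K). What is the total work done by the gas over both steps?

-10300 J

n = P₁V₁/(RT₁) = 223×13.8/(8.314×619) = 0.598 mol.
Step 1 — Adiabatic: TV^(γ−1) = const ⇒ T₂ = 619×(2.73)^0.350 = 880 K; PV^γ = const ⇒ P₂ = 866 kPa.
ΔU = nCvΔT = 0.598×23.8×(880−619) = 3710 J.
Q = 0 for an adiabatic process, so W = −ΔU = -3710 J.
State after step 1: P = 866 kPa, V = 5.05 L, T = 880 K.
Step 2 — Isothermal: T stays 880 K; PV = const ⇒ V₂ = 1.11 L, P₂ = 3940 kPa.
ΔU = 0 (ideal gas, T constant).
W = nRT ln(V₂/V₁) = 0.598×8.314×880×ln(0.220) = -6630 J.
Q = ΔU + W = -6630 J.
Net over both steps: W = -10300 J, Q = -6630 J, ΔU = 3710 J.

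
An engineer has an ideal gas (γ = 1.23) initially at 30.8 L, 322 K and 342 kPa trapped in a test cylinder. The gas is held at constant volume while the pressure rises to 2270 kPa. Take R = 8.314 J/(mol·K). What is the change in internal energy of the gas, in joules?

n = P₁V₁/(RT₁) = 342×30.8/(8.314×322) = 3.93 mol.
Isochoric: V stays 30.8 L; P/T = const ⇒ T₂ = 2140 K, P₂ = 2270 kPa.
For an ideal gas ΔU = nCvΔT with Cv = R/(γ−1) = 36.1 J/(mol·K).
ΔU = 3.93×36.1×(2140−322) = 258000 J.

258000 J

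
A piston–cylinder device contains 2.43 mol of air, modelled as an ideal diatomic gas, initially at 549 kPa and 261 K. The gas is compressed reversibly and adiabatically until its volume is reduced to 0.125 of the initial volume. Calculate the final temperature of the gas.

V₁ = nRT₁/P₁ = 2.43×8.314×261/549 = 9.60 L.
Adiabatic: TV^(γ−1) = const ⇒ T₂ = 261×(8.00)^0.400 = 600 K; PV^γ = const ⇒ P₂ = 10100 kPa.

600 K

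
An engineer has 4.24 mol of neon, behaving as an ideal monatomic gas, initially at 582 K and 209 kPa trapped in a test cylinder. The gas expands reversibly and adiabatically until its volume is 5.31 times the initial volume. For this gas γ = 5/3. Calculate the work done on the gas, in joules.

V₁ = nRT₁/P₁ = 4.24×8.314×582/209 = 98.2 L.
Adiabatic: TV^(γ−1) = const ⇒ T₂ = 582×(0.188)^0.667 = 191 K; PV^γ = const ⇒ P₂ = 12.9 kPa.
ΔU = nCvΔT = 4.24×12.5×(191−582) = -20700 J.
Q = 0 for an adiabatic process, so W = −ΔU = 20700 J.
Work done on the gas = −W_by = -20700 J.

-20700 J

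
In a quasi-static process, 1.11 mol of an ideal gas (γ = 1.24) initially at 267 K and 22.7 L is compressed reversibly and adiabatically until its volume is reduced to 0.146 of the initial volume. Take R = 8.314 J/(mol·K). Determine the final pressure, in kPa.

P₁ = nRT₁/V₁ = 1.11×8.314×267/22.7 = 109 kPa.
Adiabatic: TV^(γ−1) = const ⇒ T₂ = 267×(6.85)^0.240 = 424 K; PV^γ = const ⇒ P₂ = 1180 kPa.

1180 kPa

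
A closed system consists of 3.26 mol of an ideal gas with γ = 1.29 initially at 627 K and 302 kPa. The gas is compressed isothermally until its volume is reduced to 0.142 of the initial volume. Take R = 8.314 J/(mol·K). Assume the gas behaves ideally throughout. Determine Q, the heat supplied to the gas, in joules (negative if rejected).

-33200 J

V₁ = nRT₁/P₁ = 3.26×8.314×627/302 = 56.3 L.
Isothermal: T stays 627 K; PV = const ⇒ V₂ = 7.99 L, P₂ = 2130 kPa.
ΔU = 0 (ideal gas, T constant).
W = nRT ln(V₂/V₁) = 3.26×8.314×627×ln(0.142) = -33200 J.
Q = ΔU + W = -33200 J.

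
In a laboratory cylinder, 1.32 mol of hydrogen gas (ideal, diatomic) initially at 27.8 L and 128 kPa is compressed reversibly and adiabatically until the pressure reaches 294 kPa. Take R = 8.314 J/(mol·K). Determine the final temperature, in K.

411 K

T₁ = P₁V₁/(nR) = 128×27.8/(1.32×8.314) = 324 K.
Adiabatic: T₂/T₁ = (P₂/P₁)^((γ−1)/γ) ⇒ T₂ = 324×(2.30)^0.286 = 411 K; V₂ = 15.3 L.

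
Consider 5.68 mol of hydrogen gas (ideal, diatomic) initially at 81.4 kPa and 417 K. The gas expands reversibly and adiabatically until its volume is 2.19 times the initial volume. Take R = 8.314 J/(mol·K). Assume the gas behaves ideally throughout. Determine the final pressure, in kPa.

27.2 kPa

V₁ = nRT₁/P₁ = 5.68×8.314×417/81.4 = 242 L.
Adiabatic: TV^(γ−1) = const ⇒ T₂ = 417×(0.457)^0.400 = 305 K; PV^γ = const ⇒ P₂ = 27.2 kPa.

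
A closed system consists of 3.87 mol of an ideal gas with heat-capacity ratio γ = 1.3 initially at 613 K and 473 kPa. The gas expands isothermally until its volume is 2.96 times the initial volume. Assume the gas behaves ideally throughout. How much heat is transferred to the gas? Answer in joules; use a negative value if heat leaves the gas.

21400 J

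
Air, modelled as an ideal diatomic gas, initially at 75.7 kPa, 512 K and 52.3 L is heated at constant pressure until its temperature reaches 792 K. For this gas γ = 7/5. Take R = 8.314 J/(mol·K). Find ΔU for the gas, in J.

n = P₁V₁/(RT₁) = 75.7×52.3/(8.314×512) = 0.930 mol.
Isobaric: P stays 75.7 kPa; V/T = const ⇒ T₂ = 792 K, V₂ = 80.9 L.
For an ideal gas ΔU = nCvΔT with Cv = (5/2)R = 20.8 J/(mol·K).
ΔU = 0.930×20.8×(792−512) = 5410 J.

5410 J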